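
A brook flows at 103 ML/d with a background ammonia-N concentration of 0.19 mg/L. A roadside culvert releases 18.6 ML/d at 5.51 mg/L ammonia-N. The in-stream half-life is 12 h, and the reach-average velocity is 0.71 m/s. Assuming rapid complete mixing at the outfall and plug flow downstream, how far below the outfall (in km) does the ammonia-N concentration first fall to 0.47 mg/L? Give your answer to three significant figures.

After mixing, C = (103.0·0.1900 + 18.60·5.510) / 121.6 = 122.1/121.6 = 1.004 mg/L.
Half-life 12 h → k = ln 2 / 12 = 0.05776 h⁻¹ = 1.386 d⁻¹.
Set 1.004·exp(−k·t) = 0.47 → t = ln(1.004/0.47)/k = 47290 s = 13.14 h.
Distance = v·t = 0.71·47290 = 33580 m = 33.58 km.

33.6 km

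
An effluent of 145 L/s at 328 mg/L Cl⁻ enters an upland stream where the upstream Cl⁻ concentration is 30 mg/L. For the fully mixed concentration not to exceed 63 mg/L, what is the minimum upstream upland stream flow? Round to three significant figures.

1160 L/s

Set C_mix = 63: (Q·30.00 + 145.0·328.0) / (Q + 145.0) = 63
→ Q = 145.0·(328.0 − 63)/(63 − 30.00) = 1164 L/s.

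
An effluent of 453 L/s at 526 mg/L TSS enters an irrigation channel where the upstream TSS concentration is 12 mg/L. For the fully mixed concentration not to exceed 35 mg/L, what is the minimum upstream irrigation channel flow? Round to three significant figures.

Set C_mix = 35: (Q·12.00 + 453.0·526.0) / (Q + 453.0) = 35
→ Q = 453.0·(526.0 − 35)/(35 − 12.00) = 9671 L/s.

9670 L/s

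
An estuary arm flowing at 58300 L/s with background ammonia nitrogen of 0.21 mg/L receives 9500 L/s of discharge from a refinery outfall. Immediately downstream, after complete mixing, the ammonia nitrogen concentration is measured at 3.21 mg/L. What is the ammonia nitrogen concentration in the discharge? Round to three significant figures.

21.6 mg/L

Mass balance: 58300·0.2100 + 9500·Cₑ = 67800·3.210
→ Cₑ = (67800·3.210 − 58300·0.2100) / 9500 = 21.62 mg/L.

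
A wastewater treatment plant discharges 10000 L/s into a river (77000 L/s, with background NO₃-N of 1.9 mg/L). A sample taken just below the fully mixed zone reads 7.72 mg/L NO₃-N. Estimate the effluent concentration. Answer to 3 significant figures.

Mass balance: 77000·1.900 + 10000·Cₑ = 87000·7.720
→ Cₑ = (87000·7.720 − 77000·1.900) / 10000 = 52.53 mg/L.

52.5 mg/L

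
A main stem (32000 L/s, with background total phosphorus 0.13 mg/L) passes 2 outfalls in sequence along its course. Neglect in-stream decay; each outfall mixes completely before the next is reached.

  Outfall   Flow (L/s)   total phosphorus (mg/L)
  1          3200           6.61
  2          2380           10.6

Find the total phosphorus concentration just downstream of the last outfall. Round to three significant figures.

1.34 mg/L

Outfall 1: combined Q = 35200 L/s; C = (32000·0.1300 + 3200·6.610)/35200 = 0.7191 mg/L.
Outfall 2: combined Q = 37580 L/s; C = (35200·0.7191 + 2380·10.60)/37580 = 1.345 mg/L.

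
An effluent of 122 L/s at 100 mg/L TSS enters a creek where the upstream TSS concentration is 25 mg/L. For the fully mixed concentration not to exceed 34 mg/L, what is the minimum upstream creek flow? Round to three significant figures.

Set C_mix = 34: (Q·25.00 + 122.0·100.0) / (Q + 122.0) = 34
→ Q = 122.0·(100.0 − 34)/(34 − 25.00) = 894.7 L/s.

895 L/s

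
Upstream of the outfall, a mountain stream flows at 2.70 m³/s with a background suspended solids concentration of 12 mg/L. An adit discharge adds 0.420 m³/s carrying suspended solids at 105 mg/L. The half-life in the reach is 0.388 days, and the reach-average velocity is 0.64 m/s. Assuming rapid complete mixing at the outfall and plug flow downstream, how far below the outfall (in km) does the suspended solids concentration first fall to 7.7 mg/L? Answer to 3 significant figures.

35.9 km

Flow-weighted average: C = (2.700·12.00 + 0.4200·105.0) / 3.120 = 76.50/3.120 = 24.52 mg/L.
Half-life 0.388 d → k = ln 2 / 0.388 = 1.786 d⁻¹.
Set 24.52·exp(−k·t) = 7.7 → t = ln(24.52/7.7)/k = 56020 s = 15.56 h.
Distance = v·t = 0.64·56020 = 35850 m = 35.85 km.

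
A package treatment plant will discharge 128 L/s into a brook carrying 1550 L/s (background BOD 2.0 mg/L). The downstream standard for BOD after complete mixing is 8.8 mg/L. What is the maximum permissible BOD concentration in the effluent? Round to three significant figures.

91.1 mg/L

At the limit, (Qr·Cr + Qe·Cₑ)/(Qr + Qe) = 8.8:
Cₑ = (1678·8.8 − 1550·2.000) / 128.0 = 91.14 mg/L.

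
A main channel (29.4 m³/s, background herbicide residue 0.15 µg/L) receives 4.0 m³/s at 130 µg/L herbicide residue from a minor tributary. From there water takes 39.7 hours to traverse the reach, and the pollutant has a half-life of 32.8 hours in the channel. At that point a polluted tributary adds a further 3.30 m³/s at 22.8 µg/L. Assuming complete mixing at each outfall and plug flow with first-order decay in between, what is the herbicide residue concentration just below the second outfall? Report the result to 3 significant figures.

Mixed concentration C = ΣQC/ΣQ = (29.40·0.1500 + 4.000·130.0) / 33.40 = 524.4/33.40 = 15.70 µg/L; combined flow 33.40 m³/s.
Half-life 32.8 h → k = ln 2 / 32.8 = 0.02113 h⁻¹ = 0.5072 d⁻¹.
Applying C = C₀e^(−kt): 15.70 × 0.4322 = 6.785 µg/L.
At the second outfall, C = (33.40·6.785 + 3.300·22.80) / (33.40 + 3.300) = 8.225 µg/L.

8.23 µg/L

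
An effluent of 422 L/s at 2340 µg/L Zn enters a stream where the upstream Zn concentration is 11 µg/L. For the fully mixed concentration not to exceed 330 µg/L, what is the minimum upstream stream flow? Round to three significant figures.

Set C_mix = 330: (Q·11.00 + 422.0·2340) / (Q + 422.0) = 330
→ Q = 422.0·(2340 − 330)/(330 − 11.00) = 2659 L/s.

2660 L/s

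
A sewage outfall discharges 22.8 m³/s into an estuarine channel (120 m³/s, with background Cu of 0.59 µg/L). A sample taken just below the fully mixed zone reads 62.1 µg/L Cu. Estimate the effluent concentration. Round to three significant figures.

386 µg/L

Mass balance: 120.0·0.5900 + 22.80·Cₑ = 142.8·62.10
→ Cₑ = (142.8·62.10 − 120.0·0.5900) / 22.80 = 385.8 µg/L.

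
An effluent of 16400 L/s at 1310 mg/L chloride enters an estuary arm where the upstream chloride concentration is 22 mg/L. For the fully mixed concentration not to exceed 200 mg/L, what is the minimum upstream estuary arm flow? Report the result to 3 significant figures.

102000 L/s

Set C_mix = 200: (Q·22.00 + 16400·1310) / (Q + 16400) = 200
→ Q = 16400·(1310 − 200)/(200 − 22.00) = 102300 L/s.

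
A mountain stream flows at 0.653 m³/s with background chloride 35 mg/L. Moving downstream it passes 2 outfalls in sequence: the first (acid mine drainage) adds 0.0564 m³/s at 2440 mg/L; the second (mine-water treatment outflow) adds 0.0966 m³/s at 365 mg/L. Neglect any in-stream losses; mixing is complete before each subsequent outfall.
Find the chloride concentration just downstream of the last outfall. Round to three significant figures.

Outfall 1: combined Q = 0.7094 m³/s; C = (0.6530·35.00 + 0.05640·2440)/0.7094 = 226.2 mg/L.
Outfall 2: combined Q = 0.8060 m³/s; C = (0.7094·226.2 + 0.09660·365.0)/0.8060 = 242.8 mg/L.

243 mg/L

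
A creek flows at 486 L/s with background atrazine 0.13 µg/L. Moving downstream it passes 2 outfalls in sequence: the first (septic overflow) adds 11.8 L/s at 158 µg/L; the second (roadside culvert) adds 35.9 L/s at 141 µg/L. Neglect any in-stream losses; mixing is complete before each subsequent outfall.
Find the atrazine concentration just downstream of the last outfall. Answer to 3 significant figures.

13.1 µg/L

Below outfall 1: Q → 497.8 L/s, C = (486.0·0.1300 + 11.80·158.0)/497.8 = 3.872 µg/L.
Below outfall 2: Q → 533.7 L/s, C = (497.8·3.872 + 35.90·141.0)/533.7 = 13.10 µg/L.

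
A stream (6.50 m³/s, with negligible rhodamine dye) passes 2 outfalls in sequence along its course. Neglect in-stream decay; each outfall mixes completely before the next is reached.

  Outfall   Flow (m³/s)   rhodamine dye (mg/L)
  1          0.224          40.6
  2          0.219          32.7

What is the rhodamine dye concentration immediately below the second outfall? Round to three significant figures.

2.34 mg/L

Below outfall 1: Q → 6.724 m³/s, C = (6.500·0 + 0.2240·40.60)/6.724 = 1.353 mg/L.
Below outfall 2: Q → 6.943 m³/s, C = (6.724·1.353 + 0.2190·32.70)/6.943 = 2.341 mg/L.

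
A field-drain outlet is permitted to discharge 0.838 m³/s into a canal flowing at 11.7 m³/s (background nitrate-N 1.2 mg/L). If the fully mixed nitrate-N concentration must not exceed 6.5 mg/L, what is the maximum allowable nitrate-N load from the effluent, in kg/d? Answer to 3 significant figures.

Mass balance at the limit: 11.70·1.200 + 0.8380·Cₑ = 12.54·6.5 → Cₑ = 80.50 mg/L.
Load = 0.8380 m³/s × 80.50 g/m³ × 86 400 s/d = 5828 kg/d.

5830 kg/d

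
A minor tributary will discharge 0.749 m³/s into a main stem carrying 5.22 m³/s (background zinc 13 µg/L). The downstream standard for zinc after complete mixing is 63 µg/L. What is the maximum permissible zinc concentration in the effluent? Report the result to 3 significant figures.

411 µg/L

At the limit, (Qr·Cr + Qe·Cₑ)/(Qr + Qe) = 63:
Cₑ = (5.969·63 − 5.220·13.00) / 0.7490 = 411.5 µg/L.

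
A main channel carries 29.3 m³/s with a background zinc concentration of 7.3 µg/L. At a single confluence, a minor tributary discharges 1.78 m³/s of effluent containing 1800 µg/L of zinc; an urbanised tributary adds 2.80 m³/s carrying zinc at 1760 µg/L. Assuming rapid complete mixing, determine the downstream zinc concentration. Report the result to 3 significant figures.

Mixed concentration C = ΣQC/ΣQ = (29.30·7.300 + 1.780·1800 + 2.800·1760) / 33.88 = 8346/33.88 = 246.3 µg/L.

246 µg/L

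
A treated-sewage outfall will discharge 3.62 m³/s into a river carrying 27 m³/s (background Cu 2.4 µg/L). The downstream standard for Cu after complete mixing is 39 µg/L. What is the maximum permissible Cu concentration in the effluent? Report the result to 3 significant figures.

At the limit, (Qr·Cr + Qe·Cₑ)/(Qr + Qe) = 39:
Cₑ = (30.62·39 − 27.00·2.400) / 3.620 = 312.0 µg/L.

312 µg/L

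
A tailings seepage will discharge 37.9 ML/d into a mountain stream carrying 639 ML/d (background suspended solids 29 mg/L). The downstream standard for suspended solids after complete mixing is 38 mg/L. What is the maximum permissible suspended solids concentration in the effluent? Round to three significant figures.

At the limit, (Qr·Cr + Qe·Cₑ)/(Qr + Qe) = 38:
Cₑ = (676.9·38 − 639.0·29.00) / 37.90 = 189.7 mg/L.

190 mg/L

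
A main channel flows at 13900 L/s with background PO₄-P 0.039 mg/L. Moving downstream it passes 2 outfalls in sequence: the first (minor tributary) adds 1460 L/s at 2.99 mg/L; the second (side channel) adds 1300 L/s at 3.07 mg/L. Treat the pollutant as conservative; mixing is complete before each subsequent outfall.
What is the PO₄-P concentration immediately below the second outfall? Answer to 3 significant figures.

0.534 mg/L

After outfall 1: Q = 13900 + 1460 = 15360 L/s; C = (13900·0.03900 + 1460·2.990)/15360 = 0.3195 mg/L.
After outfall 2: Q = 15360 + 1300 = 16660 L/s; C = (15360·0.3195 + 1300·3.070)/16660 = 0.5341 mg/L.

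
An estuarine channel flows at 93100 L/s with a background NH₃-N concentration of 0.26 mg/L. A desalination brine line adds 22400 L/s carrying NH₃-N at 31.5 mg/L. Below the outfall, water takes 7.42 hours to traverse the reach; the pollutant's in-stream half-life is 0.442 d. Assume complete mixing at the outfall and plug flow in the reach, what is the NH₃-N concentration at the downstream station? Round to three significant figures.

3.89 mg/L

Conservation of mass: C = (93100·0.2600 + 22400·31.50) / 115500 = 729800/115500 = 6.319 mg/L.
Half-life 0.442 d → k = ln 2 / 0.442 = 1.568 d⁻¹.
First-order decay: C = 6.319·exp(−k·t) = 6.319·0.6158 = 3.891 mg/L.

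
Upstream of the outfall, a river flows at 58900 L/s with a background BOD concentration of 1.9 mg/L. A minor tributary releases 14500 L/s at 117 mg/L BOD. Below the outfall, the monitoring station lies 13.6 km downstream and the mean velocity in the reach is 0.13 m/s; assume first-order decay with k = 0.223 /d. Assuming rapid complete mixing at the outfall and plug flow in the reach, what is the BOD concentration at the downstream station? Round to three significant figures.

18.8 mg/L

Flow-weighted average: C = (58900·1.900 + 14500·117.0) / 73400 = 1808000/73400 = 24.64 mg/L.
Travel time t = 13.6·1000 / 0.13 = 104600 s = 29.06 h.
Decay over the reach: 24.64·exp(−kt) = 24.64·0.7634 = 18.81 mg/L.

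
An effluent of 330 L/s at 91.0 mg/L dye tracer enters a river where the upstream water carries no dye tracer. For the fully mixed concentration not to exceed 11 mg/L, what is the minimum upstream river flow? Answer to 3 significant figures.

Set C_mix = 11: (Q·0 + 330.0·91.00) / (Q + 330.0) = 11
→ Q = 330.0·(91.00 − 11)/(11 − 0) = 2400 L/s.

2400 L/s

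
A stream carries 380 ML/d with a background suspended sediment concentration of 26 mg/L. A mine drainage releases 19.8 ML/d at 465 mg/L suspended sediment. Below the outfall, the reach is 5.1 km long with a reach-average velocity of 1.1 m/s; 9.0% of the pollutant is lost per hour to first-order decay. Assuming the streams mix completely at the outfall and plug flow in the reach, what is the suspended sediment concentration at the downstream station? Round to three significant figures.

42.3 mg/L

Flow-weighted average: C = (380.0·26.00 + 19.80·465.0) / 399.8 = 19090/399.8 = 47.74 mg/L.
Travel time t = 5.1·1000 / 1.1 = 4636 s = 1.288 h.
9.0%/h lost → k = −ln(1 − 0.09) = 0.09431 h⁻¹.
Decay over the reach: 47.74·exp(−kt) = 47.74·0.8856 = 42.28 mg/L.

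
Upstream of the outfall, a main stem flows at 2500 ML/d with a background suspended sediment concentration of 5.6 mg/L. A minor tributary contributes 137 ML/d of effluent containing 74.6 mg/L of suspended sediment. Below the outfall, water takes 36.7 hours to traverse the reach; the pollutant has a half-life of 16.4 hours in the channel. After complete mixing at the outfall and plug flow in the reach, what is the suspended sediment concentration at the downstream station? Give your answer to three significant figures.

1.95 mg/L

Conservation of mass: C = (2500·5.600 + 137.0·74.60) / 2637 = 24220/2637 = 9.185 mg/L.
Half-life 16.4 h → k = ln 2 / 16.4 = 0.04227 h⁻¹ = 1.014 d⁻¹.
Applying C = C₀e^(−kt): 9.185 × 0.2120 = 1.947 mg/L.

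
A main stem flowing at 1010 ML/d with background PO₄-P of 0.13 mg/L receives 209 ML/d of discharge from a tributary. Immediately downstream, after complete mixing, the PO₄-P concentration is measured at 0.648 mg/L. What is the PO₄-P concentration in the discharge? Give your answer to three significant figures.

3.15 mg/L

Mass balance: 1010·0.1300 + 209.0·Cₑ = 1219·0.6480
→ Cₑ = (1219·0.6480 − 1010·0.1300) / 209.0 = 3.151 mg/L.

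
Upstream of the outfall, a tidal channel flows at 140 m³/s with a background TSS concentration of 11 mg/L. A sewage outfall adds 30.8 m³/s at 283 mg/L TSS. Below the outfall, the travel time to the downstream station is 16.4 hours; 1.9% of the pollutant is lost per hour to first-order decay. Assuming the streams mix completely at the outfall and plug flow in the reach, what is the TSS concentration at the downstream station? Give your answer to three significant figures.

43.8 mg/L

After mixing, C = (140.0·11.00 + 30.80·283.0) / 170.8 = 10260/170.8 = 60.05 mg/L.
1.9%/h lost → k = −ln(1 − 0.019) = 0.01918 h⁻¹.
After decay, C = 60.05 × e^(−kt) = 60.05 × 0.7301 = 43.84 mg/L.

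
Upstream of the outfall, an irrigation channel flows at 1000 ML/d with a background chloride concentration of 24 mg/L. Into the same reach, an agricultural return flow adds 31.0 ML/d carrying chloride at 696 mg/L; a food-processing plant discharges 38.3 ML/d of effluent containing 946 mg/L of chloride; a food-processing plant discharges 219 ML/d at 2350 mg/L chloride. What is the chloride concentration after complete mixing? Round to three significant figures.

After mixing, C = (1000·24.00 + 31.00·696.0 + 38.30·946.0 + 219.0·2350) / 1288 = 596500/1288 = 463.0 mg/L.

463 mg/L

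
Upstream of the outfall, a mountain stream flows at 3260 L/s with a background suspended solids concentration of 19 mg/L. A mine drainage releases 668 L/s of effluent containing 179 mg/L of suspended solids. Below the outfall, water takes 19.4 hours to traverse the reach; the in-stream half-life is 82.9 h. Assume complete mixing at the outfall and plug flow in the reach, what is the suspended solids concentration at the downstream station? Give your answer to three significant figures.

39.3 mg/L

Conservation of mass: C = (3260·19.00 + 668.0·179.0) / 3928 = 181500/3928 = 46.21 mg/L.
Half-life 82.9 h → k = ln 2 / 82.9 = 0.008361 h⁻¹ = 0.2007 d⁻¹.
First-order decay: C = 46.21·exp(−k·t) = 46.21·0.8503 = 39.29 mg/L.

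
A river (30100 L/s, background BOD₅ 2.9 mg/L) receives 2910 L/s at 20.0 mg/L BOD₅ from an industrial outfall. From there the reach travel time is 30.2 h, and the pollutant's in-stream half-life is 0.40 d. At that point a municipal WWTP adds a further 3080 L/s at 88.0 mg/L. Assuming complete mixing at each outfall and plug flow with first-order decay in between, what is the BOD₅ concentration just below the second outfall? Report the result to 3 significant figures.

7.97 mg/L

After mixing, C = (30100·2.900 + 2910·20.00) / 33010 = 145500/33010 = 4.407 mg/L; combined flow 33010 L/s.
Half-life 0.40 d → k = ln 2 / 0.40 = 1.733 d⁻¹.
Applying C = C₀e^(−kt): 4.407 × 0.1130 = 0.4980 mg/L.
At the second outfall, C = (33010·0.4980 + 3080·88.00) / (33010 + 3080) = 7.966 mg/L.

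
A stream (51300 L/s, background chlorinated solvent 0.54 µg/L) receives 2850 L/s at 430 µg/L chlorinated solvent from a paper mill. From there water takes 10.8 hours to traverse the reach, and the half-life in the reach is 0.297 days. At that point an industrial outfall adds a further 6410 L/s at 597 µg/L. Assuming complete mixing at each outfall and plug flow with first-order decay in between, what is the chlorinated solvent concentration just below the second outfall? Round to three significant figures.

After mixing, C = (51300·0.5400 + 2850·430.0) / 54150 = 1253000/54150 = 23.14 µg/L; combined flow 54150 L/s.
Half-life 0.297 d → k = ln 2 / 0.297 = 2.334 d⁻¹.
After decay, C = 23.14 × e^(−kt) = 23.14 × 0.3499 = 8.097 µg/L.
Second outfall: C = (54150·8.097 + 6410·597.0)/60560 = 70.43 µg/L.

70.4 µg/L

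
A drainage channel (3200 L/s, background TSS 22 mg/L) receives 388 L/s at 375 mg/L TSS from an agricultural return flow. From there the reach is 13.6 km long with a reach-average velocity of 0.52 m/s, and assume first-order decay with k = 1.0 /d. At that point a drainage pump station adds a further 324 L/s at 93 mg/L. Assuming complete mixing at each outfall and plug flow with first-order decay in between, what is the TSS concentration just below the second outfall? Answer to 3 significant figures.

After mixing, C = (3200·22.00 + 388.0·375.0) / 3588 = 215900/3588 = 60.17 mg/L; combined flow 3588 L/s.
Travel time t = 13.6·1000 / 0.52 = 26150 s = 7.265 h.
After decay, C = 60.17 × e^(−kt) = 60.17 × 0.7388 = 44.46 mg/L.
Second outfall: C = (3588·44.46 + 324.0·93.00)/3912 = 48.48 mg/L.

48.5 mg/L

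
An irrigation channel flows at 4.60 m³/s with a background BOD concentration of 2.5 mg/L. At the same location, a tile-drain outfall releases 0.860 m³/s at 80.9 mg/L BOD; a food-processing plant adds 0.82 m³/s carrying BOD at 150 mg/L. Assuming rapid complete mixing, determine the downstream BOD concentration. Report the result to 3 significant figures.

32.5 mg/L

After mixing, C = (4.600·2.500 + 0.8600·80.90 + 0.8200·150.0) / 6.280 = 204.1/6.280 = 32.50 mg/L.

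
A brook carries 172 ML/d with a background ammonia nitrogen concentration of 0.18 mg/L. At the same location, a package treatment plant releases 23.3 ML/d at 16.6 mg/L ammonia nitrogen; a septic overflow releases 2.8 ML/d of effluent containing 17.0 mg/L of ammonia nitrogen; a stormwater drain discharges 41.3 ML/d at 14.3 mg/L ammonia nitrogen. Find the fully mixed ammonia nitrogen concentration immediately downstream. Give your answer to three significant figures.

After mixing, C = (172.0·0.1800 + 23.30·16.60 + 2.800·17.00 + 41.30·14.30) / 239.4 = 1056/239.4 = 4.411 mg/L.

4.41 mg/L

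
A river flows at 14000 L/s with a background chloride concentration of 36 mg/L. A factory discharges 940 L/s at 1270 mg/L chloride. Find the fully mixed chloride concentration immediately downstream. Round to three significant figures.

Flow-weighted average: C = (14000·36.00 + 940.0·1270) / 14940 = 1698000/14940 = 113.6 mg/L.

114 mg/L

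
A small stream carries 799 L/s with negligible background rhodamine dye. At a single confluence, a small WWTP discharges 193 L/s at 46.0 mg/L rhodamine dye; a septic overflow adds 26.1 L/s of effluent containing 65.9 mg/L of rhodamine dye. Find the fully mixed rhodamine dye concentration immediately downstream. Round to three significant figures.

10.4 mg/L

Mixed concentration C = ΣQC/ΣQ = (799.0·0 + 193.0·46.00 + 26.10·65.90) / 1018 = 10600/1018 = 10.41 mg/L.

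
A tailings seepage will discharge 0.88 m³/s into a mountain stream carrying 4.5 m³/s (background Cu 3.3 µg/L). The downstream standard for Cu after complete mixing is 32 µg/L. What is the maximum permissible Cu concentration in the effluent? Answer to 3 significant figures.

179 µg/L

At the limit, (Qr·Cr + Qe·Cₑ)/(Qr + Qe) = 32:
Cₑ = (5.380·32 − 4.500·3.300) / 0.8800 = 178.8 µg/L.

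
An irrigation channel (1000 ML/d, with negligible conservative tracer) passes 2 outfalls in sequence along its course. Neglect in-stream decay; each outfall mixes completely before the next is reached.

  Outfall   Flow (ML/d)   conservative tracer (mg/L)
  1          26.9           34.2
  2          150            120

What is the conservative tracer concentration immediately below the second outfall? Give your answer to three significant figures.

Below outfall 1: Q → 1027 ML/d, C = (1000·0 + 26.90·34.20)/1027 = 0.8959 mg/L.
Below outfall 2: Q → 1177 ML/d, C = (1027·0.8959 + 150.0·120.0)/1177 = 16.08 mg/L.

16.1 mg/L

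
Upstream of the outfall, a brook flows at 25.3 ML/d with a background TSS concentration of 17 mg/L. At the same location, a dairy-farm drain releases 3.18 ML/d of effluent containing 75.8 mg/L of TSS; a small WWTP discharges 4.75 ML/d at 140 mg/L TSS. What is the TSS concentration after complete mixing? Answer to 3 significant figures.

Mixed concentration C = ΣQC/ΣQ = (25.30·17.00 + 3.180·75.80 + 4.750·140.0) / 33.23 = 1336/33.23 = 40.21 mg/L.

40.2 mg/L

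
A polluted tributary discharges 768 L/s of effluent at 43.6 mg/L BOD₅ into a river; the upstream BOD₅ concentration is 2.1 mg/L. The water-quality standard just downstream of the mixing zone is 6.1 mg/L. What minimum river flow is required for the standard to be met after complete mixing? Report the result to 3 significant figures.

7200 L/s

Set C_mix = 6.1: (Q·2.100 + 768.0·43.60) / (Q + 768.0) = 6.1
→ Q = 768.0·(43.60 − 6.1)/(6.1 − 2.100) = 7200 L/s.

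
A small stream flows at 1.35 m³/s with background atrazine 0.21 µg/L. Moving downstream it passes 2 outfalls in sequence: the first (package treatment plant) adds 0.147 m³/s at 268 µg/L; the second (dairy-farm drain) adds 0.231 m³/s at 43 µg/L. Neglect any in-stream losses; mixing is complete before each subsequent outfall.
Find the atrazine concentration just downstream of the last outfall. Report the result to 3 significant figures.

After outfall 1: Q = 1.350 + 0.1470 = 1.497 m³/s; C = (1.350·0.2100 + 0.1470·268.0)/1.497 = 26.51 µg/L.
After outfall 2: Q = 1.497 + 0.2310 = 1.728 m³/s; C = (1.497·26.51 + 0.2310·43.00)/1.728 = 28.71 µg/L.

28.7 µg/L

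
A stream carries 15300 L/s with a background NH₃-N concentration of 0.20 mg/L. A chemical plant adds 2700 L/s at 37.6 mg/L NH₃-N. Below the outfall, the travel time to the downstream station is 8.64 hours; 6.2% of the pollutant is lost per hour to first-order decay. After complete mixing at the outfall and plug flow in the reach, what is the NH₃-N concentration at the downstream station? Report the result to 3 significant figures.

3.34 mg/L

After mixing, C = (15300·0.2000 + 2700·37.60) / 18000 = 104600/18000 = 5.810 mg/L.
6.2%/h lost → k = −ln(1 − 0.062) = 0.06401 h⁻¹.
Applying C = C₀e^(−kt): 5.810 × 0.5752 = 3.342 mg/L.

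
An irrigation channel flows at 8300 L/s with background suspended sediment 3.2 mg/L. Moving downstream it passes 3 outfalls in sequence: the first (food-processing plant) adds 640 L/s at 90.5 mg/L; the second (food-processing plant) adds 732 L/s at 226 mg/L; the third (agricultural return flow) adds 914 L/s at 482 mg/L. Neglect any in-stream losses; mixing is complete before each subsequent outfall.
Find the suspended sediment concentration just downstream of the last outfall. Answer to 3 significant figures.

Below outfall 1: Q → 8940 L/s, C = (8300·3.200 + 640.0·90.50)/8940 = 9.450 mg/L.
Below outfall 2: Q → 9672 L/s, C = (8940·9.450 + 732.0·226.0)/9672 = 25.84 mg/L.
Below outfall 3: Q → 10590 L/s, C = (9672·25.84 + 914.0·482.0)/10590 = 65.22 mg/L.

65.2 mg/L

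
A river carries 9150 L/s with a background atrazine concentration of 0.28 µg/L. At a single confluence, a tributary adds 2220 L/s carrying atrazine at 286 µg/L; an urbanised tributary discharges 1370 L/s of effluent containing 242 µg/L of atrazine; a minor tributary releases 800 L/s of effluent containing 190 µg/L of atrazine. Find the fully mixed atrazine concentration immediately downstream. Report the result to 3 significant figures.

82.8 µg/L

Conservation of mass: C = (9150·0.2800 + 2220·286.0 + 1370·242.0 + 800.0·190.0) / 13540 = 1121000/13540 = 82.79 µg/L.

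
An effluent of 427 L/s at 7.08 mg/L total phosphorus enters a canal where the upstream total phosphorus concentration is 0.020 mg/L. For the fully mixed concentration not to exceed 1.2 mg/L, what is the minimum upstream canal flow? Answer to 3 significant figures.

2130 L/s

Set C_mix = 1.2: (Q·0.02000 + 427.0·7.080) / (Q + 427.0) = 1.2
→ Q = 427.0·(7.080 − 1.2)/(1.2 − 0.02000) = 2128 L/s.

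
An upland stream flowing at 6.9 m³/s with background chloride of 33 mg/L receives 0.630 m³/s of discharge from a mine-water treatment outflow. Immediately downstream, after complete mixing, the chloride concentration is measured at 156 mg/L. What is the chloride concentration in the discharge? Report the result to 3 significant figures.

1500 mg/L

Mass balance: 6.900·33.00 + 0.6300·Cₑ = 7.530·156.0
→ Cₑ = (7.530·156.0 − 6.900·33.00) / 0.6300 = 1503 mg/L.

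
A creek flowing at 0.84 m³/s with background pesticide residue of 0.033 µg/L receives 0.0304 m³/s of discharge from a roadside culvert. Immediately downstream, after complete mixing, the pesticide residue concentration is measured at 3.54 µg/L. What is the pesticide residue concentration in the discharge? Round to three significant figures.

Mass balance: 0.8400·0.03300 + 0.03040·Cₑ = 0.8704·3.540
→ Cₑ = (0.8704·3.540 − 0.8400·0.03300) / 0.03040 = 100.4 µg/L.

100 µg/L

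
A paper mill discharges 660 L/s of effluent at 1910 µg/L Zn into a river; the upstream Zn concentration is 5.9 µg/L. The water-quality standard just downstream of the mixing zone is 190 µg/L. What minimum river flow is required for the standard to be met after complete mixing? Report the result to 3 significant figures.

6170 L/s

Set C_mix = 190: (Q·5.900 + 660.0·1910) / (Q + 660.0) = 190
→ Q = 660.0·(1910 − 190)/(190 − 5.900) = 6166 L/s.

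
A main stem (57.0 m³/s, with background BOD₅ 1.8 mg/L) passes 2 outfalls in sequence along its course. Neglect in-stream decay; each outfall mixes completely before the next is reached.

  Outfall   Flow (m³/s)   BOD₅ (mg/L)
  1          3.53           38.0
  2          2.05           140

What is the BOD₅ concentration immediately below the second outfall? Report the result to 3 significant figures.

Below outfall 1: Q → 60.53 m³/s, C = (57.00·1.800 + 3.530·38.00)/60.53 = 3.911 mg/L.
Below outfall 2: Q → 62.58 m³/s, C = (60.53·3.911 + 2.050·140.0)/62.58 = 8.369 mg/L.

8.37 mg/L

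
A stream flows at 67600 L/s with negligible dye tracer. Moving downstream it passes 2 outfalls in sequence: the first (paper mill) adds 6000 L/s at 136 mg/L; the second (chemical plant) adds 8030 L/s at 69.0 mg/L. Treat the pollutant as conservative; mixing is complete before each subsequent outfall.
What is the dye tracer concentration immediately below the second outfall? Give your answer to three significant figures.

16.8 mg/L

Outfall 1: combined Q = 73600 L/s; C = (67600·0 + 6000·136.0)/73600 = 11.09 mg/L.
Outfall 2: combined Q = 81630 L/s; C = (73600·11.09 + 8030·69.00)/81630 = 16.78 mg/L.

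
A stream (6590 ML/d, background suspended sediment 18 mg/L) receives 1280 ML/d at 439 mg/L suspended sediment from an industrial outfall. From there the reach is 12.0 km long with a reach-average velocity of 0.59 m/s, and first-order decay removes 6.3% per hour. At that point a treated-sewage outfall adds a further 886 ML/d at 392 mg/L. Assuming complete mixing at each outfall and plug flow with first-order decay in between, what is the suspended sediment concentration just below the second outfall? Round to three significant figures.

After mixing, C = (6590·18.00 + 1280·439.0) / 7870 = 680500/7870 = 86.47 mg/L; combined flow 7870 ML/d.
Travel time t = 12.0·1000 / 0.59 = 20340 s = 5.650 h.
6.3%/h lost → k = −ln(1 − 0.063) = 0.06507 h⁻¹.
After decay, C = 86.47 × e^(−kt) = 86.47 × 0.6924 = 59.87 mg/L.
Second outfall: C = (7870·59.87 + 886.0·392.0)/8756 = 93.48 mg/L.

93.5 mg/L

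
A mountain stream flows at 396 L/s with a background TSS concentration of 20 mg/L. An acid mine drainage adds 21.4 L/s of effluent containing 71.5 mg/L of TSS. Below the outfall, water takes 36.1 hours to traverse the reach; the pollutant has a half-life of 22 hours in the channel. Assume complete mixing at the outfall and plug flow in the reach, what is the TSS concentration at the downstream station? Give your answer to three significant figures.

Mass balance: C = (396.0·20.00 + 21.40·71.50) / 417.4 = 9450/417.4 = 22.64 mg/L.
Half-life 22 h → k = ln 2 / 22 = 0.03151 h⁻¹ = 0.7562 d⁻¹.
Applying C = C₀e^(−kt): 22.64 × 0.3207 = 7.260 mg/L.

7.26 mg/L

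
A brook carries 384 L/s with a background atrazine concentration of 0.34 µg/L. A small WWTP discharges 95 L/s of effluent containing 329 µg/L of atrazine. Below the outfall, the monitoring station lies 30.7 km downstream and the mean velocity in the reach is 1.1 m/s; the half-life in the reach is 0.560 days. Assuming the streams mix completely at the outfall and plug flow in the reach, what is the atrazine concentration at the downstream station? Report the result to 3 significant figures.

43.9 µg/L

Conservation of mass: C = (384.0·0.3400 + 95.00·329.0) / 479.0 = 31390/479.0 = 65.52 µg/L.
Travel time t = 30.7·1000 / 1.1 = 27910 s = 7.753 h.
Half-life 0.560 d → k = ln 2 / 0.560 = 1.238 d⁻¹.
Applying C = C₀e^(−kt): 65.52 × 0.6704 = 43.93 µg/L.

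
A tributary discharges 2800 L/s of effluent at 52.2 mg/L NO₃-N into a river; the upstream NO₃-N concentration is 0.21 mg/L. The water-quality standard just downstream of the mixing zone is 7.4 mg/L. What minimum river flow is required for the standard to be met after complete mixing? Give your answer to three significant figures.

17400 L/s

Set C_mix = 7.4: (Q·0.2100 + 2800·52.20) / (Q + 2800) = 7.4
→ Q = 2800·(52.20 − 7.4)/(7.4 − 0.2100) = 17450 L/s.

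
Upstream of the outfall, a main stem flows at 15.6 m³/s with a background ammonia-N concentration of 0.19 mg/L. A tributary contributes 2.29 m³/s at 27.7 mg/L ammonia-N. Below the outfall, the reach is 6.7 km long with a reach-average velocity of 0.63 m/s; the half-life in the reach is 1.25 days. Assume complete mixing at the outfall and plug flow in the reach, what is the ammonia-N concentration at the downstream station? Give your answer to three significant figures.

Conservation of mass: C = (15.60·0.1900 + 2.290·27.70) / 17.89 = 66.40/17.89 = 3.711 mg/L.
Travel time t = 6.7·1000 / 0.63 = 10630 s = 2.954 h.
Half-life 1.25 d → k = ln 2 / 1.25 = 0.5545 d⁻¹.
After decay, C = 3.711 × e^(−kt) = 3.711 × 0.9340 = 3.467 mg/L.

3.47 mg/L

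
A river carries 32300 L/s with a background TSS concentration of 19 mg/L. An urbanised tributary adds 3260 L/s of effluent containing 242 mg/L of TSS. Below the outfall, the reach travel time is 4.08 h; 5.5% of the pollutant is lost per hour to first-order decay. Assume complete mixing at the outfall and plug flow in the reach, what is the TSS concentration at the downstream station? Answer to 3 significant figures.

Mixed concentration C = ΣQC/ΣQ = (32300·19.00 + 3260·242.0) / 35560 = 1403000/35560 = 39.44 mg/L.
5.5%/h lost → k = −ln(1 − 0.055) = 0.05657 h⁻¹.
After decay, C = 39.44 × e^(−kt) = 39.44 × 0.7939 = 31.31 mg/L.

31.3 mg/L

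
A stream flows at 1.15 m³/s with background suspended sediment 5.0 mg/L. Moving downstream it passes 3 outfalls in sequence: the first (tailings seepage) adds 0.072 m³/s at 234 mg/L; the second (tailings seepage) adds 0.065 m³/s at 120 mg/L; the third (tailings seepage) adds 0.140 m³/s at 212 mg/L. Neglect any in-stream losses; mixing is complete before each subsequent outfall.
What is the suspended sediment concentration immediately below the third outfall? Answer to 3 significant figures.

42.1 mg/L

After outfall 1: Q = 1.150 + 0.07200 = 1.222 m³/s; C = (1.150·5.000 + 0.07200·234.0)/1.222 = 18.49 mg/L.
After outfall 2: Q = 1.222 + 0.06500 = 1.287 m³/s; C = (1.222·18.49 + 0.06500·120.0)/1.287 = 23.62 mg/L.
After outfall 3: Q = 1.287 + 0.1400 = 1.427 m³/s; C = (1.287·23.62 + 0.1400·212.0)/1.427 = 42.10 mg/L.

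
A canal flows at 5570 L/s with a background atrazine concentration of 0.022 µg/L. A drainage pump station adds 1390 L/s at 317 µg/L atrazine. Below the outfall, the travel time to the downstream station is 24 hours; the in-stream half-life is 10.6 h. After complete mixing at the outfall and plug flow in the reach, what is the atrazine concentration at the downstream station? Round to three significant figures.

Conservation of mass: C = (5570·0.02200 + 1390·317.0) / 6960 = 440800/6960 = 63.33 µg/L.
Half-life 10.6 h → k = ln 2 / 10.6 = 0.06539 h⁻¹ = 1.569 d⁻¹.
After decay, C = 63.33 × e^(−kt) = 63.33 × 0.2082 = 13.18 µg/L.

13.2 µg/L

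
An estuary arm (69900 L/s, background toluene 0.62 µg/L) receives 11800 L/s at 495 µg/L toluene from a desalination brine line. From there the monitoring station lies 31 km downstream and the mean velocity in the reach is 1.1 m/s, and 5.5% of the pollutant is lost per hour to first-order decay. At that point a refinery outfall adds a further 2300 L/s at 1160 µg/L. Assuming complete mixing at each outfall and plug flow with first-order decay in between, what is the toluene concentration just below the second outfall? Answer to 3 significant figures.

Mixed concentration C = ΣQC/ΣQ = (69900·0.6200 + 11800·495.0) / 81700 = 5884000/81700 = 72.02 µg/L; combined flow 81700 L/s.
Travel time t = 31·1000 / 1.1 = 28180 s = 7.828 h.
5.5%/h lost → k = −ln(1 − 0.055) = 0.05657 h⁻¹.
Decay over the reach: 72.02·exp(−kt) = 72.02·0.6422 = 46.25 µg/L.
Second outfall: C = (81700·46.25 + 2300·1160)/84000 = 76.75 µg/L.

76.7 µg/L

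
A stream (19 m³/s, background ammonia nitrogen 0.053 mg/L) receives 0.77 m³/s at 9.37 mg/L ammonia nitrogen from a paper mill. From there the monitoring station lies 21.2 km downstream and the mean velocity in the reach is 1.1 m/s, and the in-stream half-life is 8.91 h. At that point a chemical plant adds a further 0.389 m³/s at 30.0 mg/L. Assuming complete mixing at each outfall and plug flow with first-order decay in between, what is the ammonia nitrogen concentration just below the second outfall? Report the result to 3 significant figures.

After mixing, C = (19.00·0.05300 + 0.7700·9.370) / 19.77 = 8.222/19.77 = 0.4159 mg/L; combined flow 19.77 m³/s.
Travel time t = 21.2·1000 / 1.1 = 19270 s = 5.354 h.
Half-life 8.91 h → k = ln 2 / 8.91 = 0.07779 h⁻¹ = 1.867 d⁻¹.
First-order decay: C = 0.4159·exp(−k·t) = 0.4159·0.6594 = 0.2742 mg/L.
At the second outfall, C = (19.77·0.2742 + 0.3890·30.00) / (19.77 + 0.3890) = 0.8478 mg/L.

0.848 mg/L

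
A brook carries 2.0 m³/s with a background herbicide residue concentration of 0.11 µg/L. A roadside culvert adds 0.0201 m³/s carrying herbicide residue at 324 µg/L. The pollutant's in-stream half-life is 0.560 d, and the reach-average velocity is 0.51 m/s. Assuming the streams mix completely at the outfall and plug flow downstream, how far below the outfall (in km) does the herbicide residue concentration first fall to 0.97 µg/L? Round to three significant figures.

Mass balance: C = (2.000·0.1100 + 0.02010·324.0) / 2.020 = 6.732/2.020 = 3.333 µg/L.
Half-life 0.560 d → k = ln 2 / 0.560 = 1.238 d⁻¹.
Set 3.333·exp(−k·t) = 0.97 → t = ln(3.333/0.97)/k = 86150 s = 23.93 h.
Distance = v·t = 0.51·86150 = 43940 m = 43.94 km.

43.9 km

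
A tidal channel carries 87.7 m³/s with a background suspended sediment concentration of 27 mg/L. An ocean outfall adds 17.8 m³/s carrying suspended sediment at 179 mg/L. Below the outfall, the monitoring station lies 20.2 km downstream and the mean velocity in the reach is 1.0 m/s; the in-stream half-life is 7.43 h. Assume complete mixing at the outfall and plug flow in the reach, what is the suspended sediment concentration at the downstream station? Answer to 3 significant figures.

31.2 mg/L

Mass balance: C = (87.70·27.00 + 17.80·179.0) / 105.5 = 5554/105.5 = 52.65 mg/L.
Travel time t = 20.2·1000 / 1.0 = 20200 s = 5.611 h.
Half-life 7.43 h → k = ln 2 / 7.43 = 0.09329 h⁻¹ = 2.239 d⁻¹.
Decay over the reach: 52.65·exp(−kt) = 52.65·0.5925 = 31.19 mg/L.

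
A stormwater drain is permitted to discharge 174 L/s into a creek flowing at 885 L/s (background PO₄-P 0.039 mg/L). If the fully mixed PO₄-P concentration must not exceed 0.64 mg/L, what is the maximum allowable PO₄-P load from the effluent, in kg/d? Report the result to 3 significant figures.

Mass balance at the limit: 885.0·0.03900 + 174.0·Cₑ = 1059·0.64 → Cₑ = 3.697 mg/L.
174.0 L/s = 0.1740 m³/s. Load = 0.1740 m³/s × 3.697 g/m³ × 86 400 s/d = 55.58 kg/d.

55.6 kg/d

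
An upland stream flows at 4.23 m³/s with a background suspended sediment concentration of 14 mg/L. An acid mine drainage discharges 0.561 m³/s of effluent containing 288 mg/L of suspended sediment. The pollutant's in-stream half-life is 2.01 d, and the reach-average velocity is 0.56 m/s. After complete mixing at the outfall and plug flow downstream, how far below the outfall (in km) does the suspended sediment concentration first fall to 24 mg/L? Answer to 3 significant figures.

91.5 km

Flow-weighted average: C = (4.230·14.00 + 0.5610·288.0) / 4.791 = 220.8/4.791 = 46.08 mg/L.
Half-life 2.01 d → k = ln 2 / 2.01 = 0.3448 d⁻¹.
Set 46.08·exp(−k·t) = 24 → t = ln(46.08/24)/k = 163500 s = 45.40 h.
Distance = v·t = 0.56·163500 = 91540 m = 91.54 km.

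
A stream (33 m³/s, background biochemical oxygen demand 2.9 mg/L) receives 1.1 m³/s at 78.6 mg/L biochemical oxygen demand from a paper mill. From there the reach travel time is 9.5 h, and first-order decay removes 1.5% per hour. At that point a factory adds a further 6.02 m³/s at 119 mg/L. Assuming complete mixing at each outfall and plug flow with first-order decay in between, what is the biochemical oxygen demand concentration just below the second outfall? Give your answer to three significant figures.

21.8 mg/L

Mixed concentration C = ΣQC/ΣQ = (33.00·2.900 + 1.100·78.60) / 34.10 = 182.2/34.10 = 5.342 mg/L; combined flow 34.10 m³/s.
1.5%/h lost → k = −ln(1 − 0.015) = 0.01511 h⁻¹.
After decay, C = 5.342 × e^(−kt) = 5.342 × 0.8663 = 4.627 mg/L.
Second outfall: C = (34.10·4.627 + 6.020·119.0)/40.12 = 21.79 mg/L.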